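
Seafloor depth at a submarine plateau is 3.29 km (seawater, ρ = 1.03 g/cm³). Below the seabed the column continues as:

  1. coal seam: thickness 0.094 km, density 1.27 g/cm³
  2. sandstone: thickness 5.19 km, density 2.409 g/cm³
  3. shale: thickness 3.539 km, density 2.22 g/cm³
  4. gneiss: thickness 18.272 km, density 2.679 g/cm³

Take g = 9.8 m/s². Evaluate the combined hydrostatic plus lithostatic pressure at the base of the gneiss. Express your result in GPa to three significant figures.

0.714 GPa

seawater: 1030 kg/m³ × 9.8 m/s² × 3290 m = 3.321×10^7 Pa = 0.03321 GPa
coal seam: 1270 kg/m³ × 9.8 m/s² × 94 m = 1.170×10^6 Pa = 1.170×10^-3 GPa
sandstone: 2409 kg/m³ × 9.8 m/s² × 5190 m = 1.225×10^8 Pa = 0.1225 GPa
shale: 2220 kg/m³ × 9.8 m/s² × 3539 m = 7.699×10^7 Pa = 0.07699 GPa
gneiss: 2679 kg/m³ × 9.8 m/s² × 18272 m = 4.797×10^8 Pa = 0.4797 GPa
Total = 0.03321 + 1.170×10^-3 + 0.1225 + 0.07699 + 0.4797 = 0.71362 GPa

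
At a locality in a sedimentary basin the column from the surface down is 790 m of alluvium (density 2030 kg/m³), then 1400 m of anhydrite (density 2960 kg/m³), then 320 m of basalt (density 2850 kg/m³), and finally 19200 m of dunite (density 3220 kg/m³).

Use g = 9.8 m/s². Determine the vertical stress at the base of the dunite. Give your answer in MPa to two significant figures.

alluvium: 2030 kg/m³ × 9.8 m/s² × 790 m = 1.572×10^7 Pa = 15.72 MPa
anhydrite: 2960 kg/m³ × 9.8 m/s² × 1400 m = 4.061×10^7 Pa = 40.61 MPa
basalt: 2850 kg/m³ × 9.8 m/s² × 320 m = 8.938×10^6 Pa = 8.938 MPa
dunite: 3220 kg/m³ × 9.8 m/s² × 19200 m = 6.059×10^8 Pa = 605.9 MPa
Total = 15.72 + 40.61 + 8.938 + 605.9 = 671.14 MPa

670 MPa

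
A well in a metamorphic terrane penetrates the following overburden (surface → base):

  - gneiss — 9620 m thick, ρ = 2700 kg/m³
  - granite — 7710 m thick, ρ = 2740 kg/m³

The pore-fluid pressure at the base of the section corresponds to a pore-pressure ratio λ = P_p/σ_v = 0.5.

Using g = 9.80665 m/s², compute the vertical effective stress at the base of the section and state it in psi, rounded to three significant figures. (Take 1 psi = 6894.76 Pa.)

33500 psi

Overburden (lithostatic) stress σ_v:
gneiss: 2700 kg/m³ × 9.80665 m/s² × 9620 m = 2.547×10^8 Pa = 254.7 MPa
granite: 2740 kg/m³ × 9.80665 m/s² × 7710 m = 2.072×10^8 Pa = 207.2 MPa
Total = 254.7 + 207.2 = 461.89 MPa
Pore pressure P_p = λ·σ_v = 0.5 × 461.9 MPa = 230.9 MPa
Effective stress σ' = σ_v − P_p = 461.9 − 230.9 = 230.94 MPa = 33496 psi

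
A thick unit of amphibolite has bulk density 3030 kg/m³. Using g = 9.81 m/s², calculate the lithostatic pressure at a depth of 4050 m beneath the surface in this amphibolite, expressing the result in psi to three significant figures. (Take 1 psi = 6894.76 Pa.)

amphibolite: 3030 kg/m³ × 9.81 m/s² × 4050 m = 1.204×10^8 Pa = 17460 psi

17500 psi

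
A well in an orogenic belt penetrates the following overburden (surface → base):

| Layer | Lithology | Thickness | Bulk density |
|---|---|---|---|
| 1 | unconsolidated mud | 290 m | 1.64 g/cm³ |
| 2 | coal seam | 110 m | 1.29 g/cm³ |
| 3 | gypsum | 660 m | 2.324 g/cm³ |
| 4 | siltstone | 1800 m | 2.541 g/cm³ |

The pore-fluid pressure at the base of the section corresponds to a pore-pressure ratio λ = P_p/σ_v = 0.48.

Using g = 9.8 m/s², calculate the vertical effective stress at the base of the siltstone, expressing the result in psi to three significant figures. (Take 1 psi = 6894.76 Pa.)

4970 psi

Overburden (lithostatic) stress σ_v:
unconsolidated mud: 1640 kg/m³ × 9.8 m/s² × 290 m = 4.661×10^6 Pa = 4.661 MPa
coal seam: 1290 kg/m³ × 9.8 m/s² × 110 m = 1.391×10^6 Pa = 1.391 MPa
gypsum: 2324 kg/m³ × 9.8 m/s² × 660 m = 1.503×10^7 Pa = 15.03 MPa
siltstone: 2541 kg/m³ × 9.8 m/s² × 1800 m = 4.482×10^7 Pa = 44.82 MPa
Total = 4.661 + 1.391 + 15.03 + 44.82 = 65.906 MPa
Pore pressure P_p = λ·σ_v = 0.48 × 65.91 MPa = 31.64 MPa
Effective stress σ' = σ_v − P_p = 65.91 − 31.64 = 34.271 MPa = 4970.6 psi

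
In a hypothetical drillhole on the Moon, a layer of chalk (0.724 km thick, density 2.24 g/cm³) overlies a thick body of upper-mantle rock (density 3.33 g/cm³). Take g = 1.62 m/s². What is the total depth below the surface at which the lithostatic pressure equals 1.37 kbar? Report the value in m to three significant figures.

25600 m

Pressure at base of upper layers: 2240×1.62×724 = 2.627×10^6 Pa = 0.02627 kbar
Remaining pressure to be supplied by upper-mantle rock: 1.370×10^8 − 2.627×10^6 = 1.344×10^8 Pa
Additional depth in upper-mantle rock = 1.344×10^8 Pa / (3330 kg/m³ × 1.62 m/s²) = 24909 m
Total depth = 724 m + 24909 m = 25633 m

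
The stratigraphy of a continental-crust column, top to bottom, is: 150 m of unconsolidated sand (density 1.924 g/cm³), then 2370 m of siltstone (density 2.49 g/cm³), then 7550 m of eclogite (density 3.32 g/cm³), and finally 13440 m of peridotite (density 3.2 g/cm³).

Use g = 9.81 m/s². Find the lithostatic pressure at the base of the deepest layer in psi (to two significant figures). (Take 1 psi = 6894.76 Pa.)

unconsolidated sand: 1924 kg/m³ × 9.81 m/s² × 150 m = 2.831×10^6 Pa = 410.6 psi
siltstone: 2490 kg/m³ × 9.81 m/s² × 2370 m = 5.789×10^7 Pa = 8396 psi
eclogite: 3320 kg/m³ × 9.81 m/s² × 7550 m = 2.459×10^8 Pa = 35664 psi
peridotite: 3200 kg/m³ × 9.81 m/s² × 13440 m = 4.219×10^8 Pa = 61193 psi
Total = 410.6 + 8396 + 35664 + 61193 = 1.0566×10^5 psi

110000 psi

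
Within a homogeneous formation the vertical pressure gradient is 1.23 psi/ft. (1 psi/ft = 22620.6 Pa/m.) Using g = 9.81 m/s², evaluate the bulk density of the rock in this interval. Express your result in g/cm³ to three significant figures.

2.84 g/cm³

ρ = (dP/dz)/g = 1.23 psi/ft / 9.81 m/s² = 27823 Pa/m / 9.81 m/s² = 2836.2 kg/m³
= 2.836 g/cm³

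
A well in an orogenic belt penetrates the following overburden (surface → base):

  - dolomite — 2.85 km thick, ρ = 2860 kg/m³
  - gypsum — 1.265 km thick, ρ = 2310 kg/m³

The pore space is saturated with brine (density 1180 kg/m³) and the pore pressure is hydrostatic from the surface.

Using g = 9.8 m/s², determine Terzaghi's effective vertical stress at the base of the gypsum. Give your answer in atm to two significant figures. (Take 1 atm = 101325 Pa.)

Overburden (lithostatic) stress σ_v:
dolomite: 2860 kg/m³ × 9.8 m/s² × 2850 m = 7.988×10^7 Pa = 79.88 MPa
gypsum: 2310 kg/m³ × 9.8 m/s² × 1265 m = 2.864×10^7 Pa = 28.64 MPa
Total = 79.88 + 28.64 = 108.52 MPa
Pore pressure P_p = 1180 kg/m³ × 9.8 m/s² × 4115 m = 4.759×10^7 Pa = 47.59 MPa
Effective stress σ' = σ_v − P_p = 108.5 − 47.59 = 60.931 MPa = 601.34 atm

600 atm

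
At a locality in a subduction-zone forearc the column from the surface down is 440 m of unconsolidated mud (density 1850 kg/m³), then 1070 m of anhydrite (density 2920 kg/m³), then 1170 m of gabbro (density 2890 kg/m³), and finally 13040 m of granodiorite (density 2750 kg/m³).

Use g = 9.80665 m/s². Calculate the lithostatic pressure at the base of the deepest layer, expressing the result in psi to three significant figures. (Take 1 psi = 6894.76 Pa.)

unconsolidated mud: 1850 kg/m³ × 9.80665 m/s² × 440 m = 7.983×10^6 Pa = 1158 psi
anhydrite: 2920 kg/m³ × 9.80665 m/s² × 1070 m = 3.064×10^7 Pa = 4444 psi
gabbro: 2890 kg/m³ × 9.80665 m/s² × 1170 m = 3.316×10^7 Pa = 4809 psi
granodiorite: 2750 kg/m³ × 9.80665 m/s² × 13040 m = 3.517×10^8 Pa = 51005 psi
Total = 1158 + 4444 + 4809 + 51005 = 61416 psi

61400 psi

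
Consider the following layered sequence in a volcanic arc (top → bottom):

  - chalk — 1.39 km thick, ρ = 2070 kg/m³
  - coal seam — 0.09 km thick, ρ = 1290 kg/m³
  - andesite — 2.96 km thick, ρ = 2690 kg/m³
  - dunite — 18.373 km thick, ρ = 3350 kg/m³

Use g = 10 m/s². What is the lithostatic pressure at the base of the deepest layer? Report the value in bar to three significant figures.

chalk: 2070 kg/m³ × 10 m/s² × 1390 m = 2.877×10^7 Pa = 287.7 bar
coal seam: 1290 kg/m³ × 10 m/s² × 90 m = 1.161×10^6 Pa = 11.61 bar
andesite: 2690 kg/m³ × 10 m/s² × 2960 m = 7.962×10^7 Pa = 796.2 bar
dunite: 3350 kg/m³ × 10 m/s² × 18373 m = 6.155×10^8 Pa = 6155 bar
Total = 287.7 + 11.61 + 796.2 + 6155 = 7250.5 bar

7250 bar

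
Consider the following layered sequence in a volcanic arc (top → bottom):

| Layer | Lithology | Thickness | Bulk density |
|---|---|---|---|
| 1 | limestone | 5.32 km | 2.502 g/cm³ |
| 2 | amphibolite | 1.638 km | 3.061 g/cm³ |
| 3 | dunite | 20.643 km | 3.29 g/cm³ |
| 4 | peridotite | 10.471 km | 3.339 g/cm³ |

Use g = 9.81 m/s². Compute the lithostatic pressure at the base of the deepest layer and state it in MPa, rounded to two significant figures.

limestone: 2502 kg/m³ × 9.81 m/s² × 5320 m = 1.306×10^8 Pa = 130.6 MPa
amphibolite: 3061 kg/m³ × 9.81 m/s² × 1638 m = 4.919×10^7 Pa = 49.19 MPa
dunite: 3290 kg/m³ × 9.81 m/s² × 20643 m = 6.663×10^8 Pa = 666.3 MPa
peridotite: 3339 kg/m³ × 9.81 m/s² × 10471 m = 3.430×10^8 Pa = 343.0 MPa
Total = 130.6 + 49.19 + 666.3 + 343.0 = 1189.0 MPa

1200 MPa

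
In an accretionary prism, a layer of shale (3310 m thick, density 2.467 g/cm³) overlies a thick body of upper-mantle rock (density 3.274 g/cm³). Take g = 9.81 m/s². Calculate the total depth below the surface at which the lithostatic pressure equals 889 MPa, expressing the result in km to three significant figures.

28.5 km

Pressure at base of upper layers: 2467×9.81×3310 = 8.011×10^7 Pa = 80.11 MPa
Remaining pressure to be supplied by upper-mantle rock: 8.890×10^8 − 8.011×10^7 = 8.089×10^8 Pa
Additional depth in upper-mantle rock = 8.089×10^8 Pa / (3274 kg/m³ × 9.81 m/s²) = 25185 m
Total depth = 3310 m + 25185 m = 28495 m
= 28.495 km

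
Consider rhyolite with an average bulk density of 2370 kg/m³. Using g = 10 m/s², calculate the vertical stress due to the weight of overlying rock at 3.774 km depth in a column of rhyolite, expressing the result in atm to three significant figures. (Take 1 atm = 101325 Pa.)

883 atm

rhyolite: 2370 kg/m³ × 10 m/s² × 3774 m = 8.944×10^7 Pa = 882.7 atm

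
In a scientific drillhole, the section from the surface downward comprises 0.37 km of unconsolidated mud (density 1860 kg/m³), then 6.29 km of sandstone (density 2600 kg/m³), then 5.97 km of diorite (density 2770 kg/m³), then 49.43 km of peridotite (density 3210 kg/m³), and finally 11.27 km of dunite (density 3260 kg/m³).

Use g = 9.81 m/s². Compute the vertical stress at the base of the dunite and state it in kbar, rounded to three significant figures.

22.5 kbar

unconsolidated mud: 1860 kg/m³ × 9.81 m/s² × 370 m = 6.751×10^6 Pa = 0.06751 kbar
sandstone: 2600 kg/m³ × 9.81 m/s² × 6290 m = 1.604×10^8 Pa = 1.604 kbar
diorite: 2770 kg/m³ × 9.81 m/s² × 5970 m = 1.622×10^8 Pa = 1.622 kbar
peridotite: 3210 kg/m³ × 9.81 m/s² × 49430 m = 1.557×10^9 Pa = 15.57 kbar
dunite: 3260 kg/m³ × 9.81 m/s² × 11270 m = 3.604×10^8 Pa = 3.604 kbar
Total = 0.06751 + 1.604 + 1.622 + 15.57 + 3.604 = 22.464 kbar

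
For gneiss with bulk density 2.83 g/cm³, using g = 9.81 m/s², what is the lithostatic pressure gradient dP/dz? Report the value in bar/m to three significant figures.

0.278 bar/m

dP/dz = ρg = 2830 kg/m³ × 9.81 m/s² = 27762 Pa/m
= 27762 Pa/m × (1 bar/m / 1.0000×10^5 Pa/m) = 0.27762 bar/m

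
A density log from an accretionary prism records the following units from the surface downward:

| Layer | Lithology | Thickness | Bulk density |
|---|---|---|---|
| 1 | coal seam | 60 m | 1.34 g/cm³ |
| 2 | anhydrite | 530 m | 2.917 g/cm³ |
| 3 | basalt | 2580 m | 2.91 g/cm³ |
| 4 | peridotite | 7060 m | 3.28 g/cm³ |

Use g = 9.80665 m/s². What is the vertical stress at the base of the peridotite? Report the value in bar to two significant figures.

coal seam: 1340 kg/m³ × 9.80665 m/s² × 60 m = 7.885×10^5 Pa = 7.885 bar
anhydrite: 2917 kg/m³ × 9.80665 m/s² × 530 m = 1.516×10^7 Pa = 151.6 bar
basalt: 2910 kg/m³ × 9.80665 m/s² × 2580 m = 7.363×10^7 Pa = 736.3 bar
peridotite: 3280 kg/m³ × 9.80665 m/s² × 7060 m = 2.271×10^8 Pa = 2271 bar
Total = 7.885 + 151.6 + 736.3 + 2271 = 3166.7 bar

3200 bar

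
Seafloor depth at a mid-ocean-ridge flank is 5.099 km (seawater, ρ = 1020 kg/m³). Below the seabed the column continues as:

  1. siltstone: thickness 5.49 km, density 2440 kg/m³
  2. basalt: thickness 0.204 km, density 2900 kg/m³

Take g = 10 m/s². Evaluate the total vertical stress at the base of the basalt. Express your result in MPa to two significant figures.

190 MPa

seawater: 1020 kg/m³ × 10 m/s² × 5099 m = 5.201×10^7 Pa = 52.01 MPa
siltstone: 2440 kg/m³ × 10 m/s² × 5490 m = 1.340×10^8 Pa = 134.0 MPa
basalt: 2900 kg/m³ × 10 m/s² × 204 m = 5.916×10^6 Pa = 5.916 MPa
Total = 52.01 + 134.0 + 5.916 = 191.88 MPa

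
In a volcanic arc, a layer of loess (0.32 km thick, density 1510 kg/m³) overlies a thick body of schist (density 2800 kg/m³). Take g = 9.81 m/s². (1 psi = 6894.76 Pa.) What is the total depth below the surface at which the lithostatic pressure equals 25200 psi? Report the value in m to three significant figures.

Pressure at base of upper layers: 1510×9.81×320 = 4.740×10^6 Pa = 687.5 psi
Remaining pressure to be supplied by schist: 1.737×10^8 − 4.740×10^6 = 1.690×10^8 Pa
Additional depth in schist = 1.690×10^8 Pa / (2800 kg/m³ × 9.81 m/s²) = 6152.9 m
Total depth = 320 m + 6152.9 m = 6472.9 m

6470 m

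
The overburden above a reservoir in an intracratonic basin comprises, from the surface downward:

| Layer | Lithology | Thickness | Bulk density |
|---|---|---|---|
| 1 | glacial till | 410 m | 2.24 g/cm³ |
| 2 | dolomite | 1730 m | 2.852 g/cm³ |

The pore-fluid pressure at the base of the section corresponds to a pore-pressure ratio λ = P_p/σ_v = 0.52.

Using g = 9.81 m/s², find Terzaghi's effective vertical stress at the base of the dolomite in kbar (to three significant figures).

Overburden (lithostatic) stress σ_v:
glacial till: 2240 kg/m³ × 9.81 m/s² × 410 m = 9.010×10^6 Pa = 9.010 MPa
dolomite: 2852 kg/m³ × 9.81 m/s² × 1730 m = 4.840×10^7 Pa = 48.40 MPa
Total = 9.010 + 48.40 = 57.412 MPa
Pore pressure P_p = λ·σ_v = 0.52 × 57.41 MPa = 29.85 MPa
Effective stress σ' = σ_v − P_p = 57.41 − 29.85 = 27.558 MPa = 0.27558 kbar

0.276 kbar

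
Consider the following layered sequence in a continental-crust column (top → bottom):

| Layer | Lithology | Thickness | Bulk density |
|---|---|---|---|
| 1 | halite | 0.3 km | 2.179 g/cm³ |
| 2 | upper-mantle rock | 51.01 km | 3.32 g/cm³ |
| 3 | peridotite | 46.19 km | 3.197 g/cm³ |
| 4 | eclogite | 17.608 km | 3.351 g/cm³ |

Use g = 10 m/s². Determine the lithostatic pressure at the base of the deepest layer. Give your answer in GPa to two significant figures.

3.8 GPa

halite: 2179 kg/m³ × 10 m/s² × 300 m = 6.537×10^6 Pa = 6.537×10^-3 GPa
upper-mantle rock: 3320 kg/m³ × 10 m/s² × 51010 m = 1.694×10^9 Pa = 1.694 GPa
peridotite: 3197 kg/m³ × 10 m/s² × 46190 m = 1.477×10^9 Pa = 1.477 GPa
eclogite: 3351 kg/m³ × 10 m/s² × 17608 m = 5.900×10^8 Pa = 0.5900 GPa
Total = 6.537×10^-3 + 1.694 + 1.477 + 0.5900 = 3.7668 GPa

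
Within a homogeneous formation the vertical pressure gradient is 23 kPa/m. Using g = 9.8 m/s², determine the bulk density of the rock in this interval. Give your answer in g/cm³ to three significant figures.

2.35 g/cm³

ρ = (dP/dz)/g = 23 kPa/m / 9.8 m/s² = 23000 Pa/m / 9.8 m/s² = 2346.9 kg/m³
= 2.347 g/cm³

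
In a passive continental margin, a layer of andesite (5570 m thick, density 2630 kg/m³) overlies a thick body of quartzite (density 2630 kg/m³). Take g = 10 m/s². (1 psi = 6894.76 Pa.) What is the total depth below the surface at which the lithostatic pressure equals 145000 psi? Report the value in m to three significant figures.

38000 m

Pressure at base of upper layers: 2630×10×5570 = 1.465×10^8 Pa = 21247 psi
Remaining pressure to be supplied by quartzite: 9.997×10^8 − 1.465×10^8 = 8.532×10^8 Pa
Additional depth in quartzite = 8.532×10^8 Pa / (2630 kg/m³ × 10 m/s²) = 32443 m
Total depth = 5570 m + 32443 m = 38013 m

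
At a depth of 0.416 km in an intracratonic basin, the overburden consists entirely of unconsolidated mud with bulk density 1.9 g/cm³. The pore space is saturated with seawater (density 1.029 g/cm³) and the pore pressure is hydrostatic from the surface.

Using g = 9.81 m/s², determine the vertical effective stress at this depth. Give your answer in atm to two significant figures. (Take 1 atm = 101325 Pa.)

35 atm

Overburden (lithostatic) stress σ_v:
unconsolidated mud: 1900 kg/m³ × 9.81 m/s² × 416 m = 7.754×10^6 Pa = 7.754 MPa
Pore pressure P_p = 1029 kg/m³ × 9.81 m/s² × 416 m = 4.199×10^6 Pa = 4.199 MPa
Effective stress σ' = σ_v − P_p = 7.754 − 4.199 = 3.5545 MPa = 35.080 atm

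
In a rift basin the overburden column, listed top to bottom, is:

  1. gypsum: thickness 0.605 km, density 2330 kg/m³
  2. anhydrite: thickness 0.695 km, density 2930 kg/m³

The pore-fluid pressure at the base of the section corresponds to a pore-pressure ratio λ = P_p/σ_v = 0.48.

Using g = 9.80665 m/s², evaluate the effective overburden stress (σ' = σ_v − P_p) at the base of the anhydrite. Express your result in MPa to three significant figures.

17.6 MPa

Overburden (lithostatic) stress σ_v:
gypsum: 2330 kg/m³ × 9.80665 m/s² × 605 m = 1.382×10^7 Pa = 13.82 MPa
anhydrite: 2930 kg/m³ × 9.80665 m/s² × 695 m = 1.997×10^7 Pa = 19.97 MPa
Total = 13.82 + 19.97 = 33.794 MPa
Pore pressure P_p = λ·σ_v = 0.48 × 33.79 MPa = 16.22 MPa
Effective stress σ' = σ_v − P_p = 33.79 − 16.22 = 17.573 MPa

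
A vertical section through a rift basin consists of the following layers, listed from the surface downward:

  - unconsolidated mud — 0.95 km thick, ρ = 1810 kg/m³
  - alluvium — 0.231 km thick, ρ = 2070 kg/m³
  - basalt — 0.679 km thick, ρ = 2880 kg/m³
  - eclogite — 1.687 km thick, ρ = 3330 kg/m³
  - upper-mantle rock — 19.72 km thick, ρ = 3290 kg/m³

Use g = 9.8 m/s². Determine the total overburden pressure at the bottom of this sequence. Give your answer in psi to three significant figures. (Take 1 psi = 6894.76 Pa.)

unconsolidated mud: 1810 kg/m³ × 9.8 m/s² × 950 m = 1.685×10^7 Pa = 2444 psi
alluvium: 2070 kg/m³ × 9.8 m/s² × 231 m = 4.686×10^6 Pa = 679.7 psi
basalt: 2880 kg/m³ × 9.8 m/s² × 679 m = 1.916×10^7 Pa = 2780 psi
eclogite: 3330 kg/m³ × 9.8 m/s² × 1687 m = 5.505×10^7 Pa = 7985 psi
upper-mantle rock: 3290 kg/m³ × 9.8 m/s² × 19720 m = 6.358×10^8 Pa = 92217 psi
Total = 2444 + 679.7 + 2780 + 7985 + 92217 = 1.0610×10^5 psi

106000 psi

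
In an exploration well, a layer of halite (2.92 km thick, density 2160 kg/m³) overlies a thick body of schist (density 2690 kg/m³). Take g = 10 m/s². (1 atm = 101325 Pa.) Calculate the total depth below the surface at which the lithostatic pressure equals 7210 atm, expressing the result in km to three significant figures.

Pressure at base of upper layers: 2160×10×2920 = 6.307×10^7 Pa = 622.5 atm
Remaining pressure to be supplied by schist: 7.306×10^8 − 6.307×10^7 = 6.675×10^8 Pa
Additional depth in schist = 6.675×10^8 Pa / (2690 kg/m³ × 10 m/s²) = 24813 m
Total depth = 2920 m + 24813 m = 27733 m
= 27.733 km

27.7 km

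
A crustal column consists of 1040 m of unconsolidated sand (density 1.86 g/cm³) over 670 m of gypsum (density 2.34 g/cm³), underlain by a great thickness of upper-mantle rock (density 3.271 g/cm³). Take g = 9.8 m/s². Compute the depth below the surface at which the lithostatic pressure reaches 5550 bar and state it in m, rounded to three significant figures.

Pressure at base of upper layers: 1860×9.8×1040 + 2340×9.8×670 = 3.432×10^7 Pa = 343.2 bar
Remaining pressure to be supplied by upper-mantle rock: 5.550×10^8 − 3.432×10^7 = 5.207×10^8 Pa
Additional depth in upper-mantle rock = 5.207×10^8 Pa / (3271 kg/m³ × 9.8 m/s²) = 16243 m
Total depth = 1710 m + 16243 m = 17953 m

18000 m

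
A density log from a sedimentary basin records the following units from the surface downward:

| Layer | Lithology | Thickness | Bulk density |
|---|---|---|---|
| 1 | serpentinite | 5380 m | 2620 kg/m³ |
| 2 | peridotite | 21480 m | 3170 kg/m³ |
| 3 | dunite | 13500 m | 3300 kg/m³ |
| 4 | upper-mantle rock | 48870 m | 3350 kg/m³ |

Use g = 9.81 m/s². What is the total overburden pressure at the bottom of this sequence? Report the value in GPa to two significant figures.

serpentinite: 2620 kg/m³ × 9.81 m/s² × 5380 m = 1.383×10^8 Pa = 0.1383 GPa
peridotite: 3170 kg/m³ × 9.81 m/s² × 21480 m = 6.680×10^8 Pa = 0.6680 GPa
dunite: 3300 kg/m³ × 9.81 m/s² × 13500 m = 4.370×10^8 Pa = 0.4370 GPa
upper-mantle rock: 3350 kg/m³ × 9.81 m/s² × 48870 m = 1.606×10^9 Pa = 1.606 GPa
Total = 0.1383 + 0.6680 + 0.4370 + 1.606 = 2.8493 GPa

2.8 GPa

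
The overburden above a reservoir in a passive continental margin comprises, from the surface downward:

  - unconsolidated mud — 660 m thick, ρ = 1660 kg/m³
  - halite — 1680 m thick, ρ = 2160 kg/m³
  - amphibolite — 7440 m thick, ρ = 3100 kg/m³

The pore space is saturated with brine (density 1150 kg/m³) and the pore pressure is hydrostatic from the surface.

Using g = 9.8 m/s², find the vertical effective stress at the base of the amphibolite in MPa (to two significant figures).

Overburden (lithostatic) stress σ_v:
unconsolidated mud: 1660 kg/m³ × 9.8 m/s² × 660 m = 1.074×10^7 Pa = 10.74 MPa
halite: 2160 kg/m³ × 9.8 m/s² × 1680 m = 3.556×10^7 Pa = 35.56 MPa
amphibolite: 3100 kg/m³ × 9.8 m/s² × 7440 m = 2.260×10^8 Pa = 226.0 MPa
Total = 10.74 + 35.56 + 226.0 = 272.33 MPa
Pore pressure P_p = 1150 kg/m³ × 9.8 m/s² × 9780 m = 1.102×10^8 Pa = 110.2 MPa
Effective stress σ' = σ_v − P_p = 272.3 − 110.2 = 162.11 MPa

160 MPa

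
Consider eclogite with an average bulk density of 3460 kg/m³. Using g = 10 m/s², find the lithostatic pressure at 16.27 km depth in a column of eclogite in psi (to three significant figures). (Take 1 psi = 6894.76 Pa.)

eclogite: 3460 kg/m³ × 10 m/s² × 16270 m = 5.629×10^8 Pa = 81648 psi

81600 psi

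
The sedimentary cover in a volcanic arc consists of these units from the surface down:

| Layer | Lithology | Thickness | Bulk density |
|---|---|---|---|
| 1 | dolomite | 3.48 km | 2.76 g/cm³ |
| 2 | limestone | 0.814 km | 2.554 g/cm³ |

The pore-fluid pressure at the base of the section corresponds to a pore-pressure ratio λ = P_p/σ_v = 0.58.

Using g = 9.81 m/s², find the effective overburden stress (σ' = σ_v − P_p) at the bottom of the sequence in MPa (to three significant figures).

Overburden (lithostatic) stress σ_v:
dolomite: 2760 kg/m³ × 9.81 m/s² × 3480 m = 9.422×10^7 Pa = 94.22 MPa
limestone: 2554 kg/m³ × 9.81 m/s² × 814 m = 2.039×10^7 Pa = 20.39 MPa
Total = 94.22 + 20.39 = 114.62 MPa
Pore pressure P_p = λ·σ_v = 0.58 × 114.6 MPa = 66.48 MPa
Effective stress σ' = σ_v − P_p = 114.6 − 66.48 = 48.139 MPa

48.1 MPa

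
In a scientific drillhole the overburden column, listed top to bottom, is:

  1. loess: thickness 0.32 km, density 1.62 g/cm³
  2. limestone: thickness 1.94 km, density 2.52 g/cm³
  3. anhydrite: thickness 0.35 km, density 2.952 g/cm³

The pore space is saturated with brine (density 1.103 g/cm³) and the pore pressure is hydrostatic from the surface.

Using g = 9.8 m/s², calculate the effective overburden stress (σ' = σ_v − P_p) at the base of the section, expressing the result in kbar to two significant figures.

Overburden (lithostatic) stress σ_v:
loess: 1620 kg/m³ × 9.8 m/s² × 320 m = 5.080×10^6 Pa = 5.080 MPa
limestone: 2520 kg/m³ × 9.8 m/s² × 1940 m = 4.791×10^7 Pa = 47.91 MPa
anhydrite: 2952 kg/m³ × 9.8 m/s² × 350 m = 1.013×10^7 Pa = 10.13 MPa
Total = 5.080 + 47.91 + 10.13 = 63.116 MPa
Pore pressure P_p = 1103 kg/m³ × 9.8 m/s² × 2610 m = 2.821×10^7 Pa = 28.21 MPa
Effective stress σ' = σ_v − P_p = 63.12 − 28.21 = 34.903 MPa = 0.34903 kbar

0.35 kbar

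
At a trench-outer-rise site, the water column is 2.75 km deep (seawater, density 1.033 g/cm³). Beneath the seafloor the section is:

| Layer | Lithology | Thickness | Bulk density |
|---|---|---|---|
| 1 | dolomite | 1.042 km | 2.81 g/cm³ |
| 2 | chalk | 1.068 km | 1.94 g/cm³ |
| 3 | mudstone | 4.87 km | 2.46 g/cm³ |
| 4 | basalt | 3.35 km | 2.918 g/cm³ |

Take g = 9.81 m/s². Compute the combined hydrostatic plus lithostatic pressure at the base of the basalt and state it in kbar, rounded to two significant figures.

seawater: 1033 kg/m³ × 9.81 m/s² × 2750 m = 2.787×10^7 Pa = 0.2787 kbar
dolomite: 2810 kg/m³ × 9.81 m/s² × 1042 m = 2.872×10^7 Pa = 0.2872 kbar
chalk: 1940 kg/m³ × 9.81 m/s² × 1068 m = 2.033×10^7 Pa = 0.2033 kbar
mudstone: 2460 kg/m³ × 9.81 m/s² × 4870 m = 1.175×10^8 Pa = 1.175 kbar
basalt: 2918 kg/m³ × 9.81 m/s² × 3350 m = 9.590×10^7 Pa = 0.9590 kbar
Total = 0.2787 + 0.2872 + 0.2033 + 1.175 + 0.9590 = 2.9034 kbar

2.9 kbar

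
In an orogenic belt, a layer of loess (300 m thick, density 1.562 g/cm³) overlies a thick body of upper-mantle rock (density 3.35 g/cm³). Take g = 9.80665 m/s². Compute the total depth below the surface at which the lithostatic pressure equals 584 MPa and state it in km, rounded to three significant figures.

Pressure at base of upper layers: 1562×9.80665×300 = 4.595×10^6 Pa = 4.595 MPa
Remaining pressure to be supplied by upper-mantle rock: 5.840×10^8 − 4.595×10^6 = 5.794×10^8 Pa
Additional depth in upper-mantle rock = 5.794×10^8 Pa / (3350 kg/m³ × 9.80665 m/s²) = 17637 m
Total depth = 300 m + 17637 m = 17937 m
= 17.937 km

17.9 km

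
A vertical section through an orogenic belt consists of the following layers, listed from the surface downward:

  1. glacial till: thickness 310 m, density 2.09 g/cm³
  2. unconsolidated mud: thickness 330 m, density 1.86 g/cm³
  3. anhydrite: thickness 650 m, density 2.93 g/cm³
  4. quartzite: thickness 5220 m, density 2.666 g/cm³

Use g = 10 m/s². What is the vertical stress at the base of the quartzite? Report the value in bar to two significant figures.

1700 bar

glacial till: 2090 kg/m³ × 10 m/s² × 310 m = 6.479×10^6 Pa = 64.79 bar
unconsolidated mud: 1860 kg/m³ × 10 m/s² × 330 m = 6.138×10^6 Pa = 61.38 bar
anhydrite: 2930 kg/m³ × 10 m/s² × 650 m = 1.905×10^7 Pa = 190.4 bar
quartzite: 2666 kg/m³ × 10 m/s² × 5220 m = 1.392×10^8 Pa = 1392 bar
Total = 64.79 + 61.38 + 190.4 + 1392 = 1708.3 bar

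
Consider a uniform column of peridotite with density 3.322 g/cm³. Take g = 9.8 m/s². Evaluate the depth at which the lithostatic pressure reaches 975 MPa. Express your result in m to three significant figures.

h = P/(ρg) = 975 MPa / (3322 kg/m³ × 9.8 m/s²) = 9.750×10^8 Pa / 32556 Pa/m = 29949 m

29900 m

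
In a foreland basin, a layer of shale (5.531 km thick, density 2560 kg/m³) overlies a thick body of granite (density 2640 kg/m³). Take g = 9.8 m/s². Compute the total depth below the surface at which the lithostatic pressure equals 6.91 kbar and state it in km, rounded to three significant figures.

Pressure at base of upper layers: 2560×9.8×5531 = 1.388×10^8 Pa = 1.388 kbar
Remaining pressure to be supplied by granite: 6.910×10^8 − 1.388×10^8 = 5.522×10^8 Pa
Additional depth in granite = 5.522×10^8 Pa / (2640 kg/m³ × 9.8 m/s²) = 21345 m
Total depth = 5531 m + 21345 m = 26876 m
= 26.876 km

26.9 km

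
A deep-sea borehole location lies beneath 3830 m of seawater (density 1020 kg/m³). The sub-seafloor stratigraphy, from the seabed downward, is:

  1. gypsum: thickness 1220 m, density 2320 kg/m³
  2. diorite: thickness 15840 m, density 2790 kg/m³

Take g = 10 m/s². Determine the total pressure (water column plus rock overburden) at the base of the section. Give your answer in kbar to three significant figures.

5.09 kbar

seawater: 1020 kg/m³ × 10 m/s² × 3830 m = 3.907×10^7 Pa = 0.3907 kbar
gypsum: 2320 kg/m³ × 10 m/s² × 1220 m = 2.830×10^7 Pa = 0.2830 kbar
diorite: 2790 kg/m³ × 10 m/s² × 15840 m = 4.419×10^8 Pa = 4.419 kbar
Total = 0.3907 + 0.2830 + 4.419 = 5.0931 kbar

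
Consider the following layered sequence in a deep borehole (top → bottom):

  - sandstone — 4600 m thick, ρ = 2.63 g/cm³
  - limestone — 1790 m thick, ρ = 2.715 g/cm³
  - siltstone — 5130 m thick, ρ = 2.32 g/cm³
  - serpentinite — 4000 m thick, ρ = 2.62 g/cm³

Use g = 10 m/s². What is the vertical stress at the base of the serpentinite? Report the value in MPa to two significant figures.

390 MPa

sandstone: 2630 kg/m³ × 10 m/s² × 4600 m = 1.210×10^8 Pa = 121.0 MPa
limestone: 2715 kg/m³ × 10 m/s² × 1790 m = 4.860×10^7 Pa = 48.60 MPa
siltstone: 2320 kg/m³ × 10 m/s² × 5130 m = 1.190×10^8 Pa = 119.0 MPa
serpentinite: 2620 kg/m³ × 10 m/s² × 4000 m = 1.048×10^8 Pa = 104.8 MPa
Total = 121.0 + 48.60 + 119.0 + 104.8 = 393.39 MPa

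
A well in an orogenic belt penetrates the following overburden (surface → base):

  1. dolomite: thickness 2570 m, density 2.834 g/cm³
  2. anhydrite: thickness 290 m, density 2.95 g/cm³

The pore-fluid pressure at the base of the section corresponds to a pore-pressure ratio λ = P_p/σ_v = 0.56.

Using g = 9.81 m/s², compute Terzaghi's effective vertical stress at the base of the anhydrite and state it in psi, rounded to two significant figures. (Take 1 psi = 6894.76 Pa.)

5100 psi

Overburden (lithostatic) stress σ_v:
dolomite: 2834 kg/m³ × 9.81 m/s² × 2570 m = 7.145×10^7 Pa = 71.45 MPa
anhydrite: 2950 kg/m³ × 9.81 m/s² × 290 m = 8.392×10^6 Pa = 8.392 MPa
Total = 71.45 + 8.392 = 79.842 MPa
Pore pressure P_p = λ·σ_v = 0.56 × 79.84 MPa = 44.71 MPa
Effective stress σ' = σ_v − P_p = 79.84 − 44.71 = 35.131 MPa = 5095.3 psi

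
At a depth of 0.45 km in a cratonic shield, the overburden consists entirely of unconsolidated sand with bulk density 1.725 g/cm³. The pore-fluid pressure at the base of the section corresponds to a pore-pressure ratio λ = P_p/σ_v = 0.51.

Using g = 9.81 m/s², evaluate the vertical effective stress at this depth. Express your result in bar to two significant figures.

37 bar

Overburden (lithostatic) stress σ_v:
unconsolidated sand: 1725 kg/m³ × 9.81 m/s² × 450 m = 7.615×10^6 Pa = 7.615 MPa
Pore pressure P_p = λ·σ_v = 0.51 × 7.615 MPa = 3.884 MPa
Effective stress σ' = σ_v − P_p = 7.615 − 3.884 = 3.7314 MPa = 37.314 bar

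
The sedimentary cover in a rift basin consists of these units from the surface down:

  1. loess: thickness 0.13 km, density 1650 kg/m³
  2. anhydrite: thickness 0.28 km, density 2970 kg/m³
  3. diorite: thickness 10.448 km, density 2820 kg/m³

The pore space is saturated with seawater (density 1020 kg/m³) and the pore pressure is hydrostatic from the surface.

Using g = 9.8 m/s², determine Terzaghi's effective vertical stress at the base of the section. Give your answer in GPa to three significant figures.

0.190 GPa

Overburden (lithostatic) stress σ_v:
loess: 1650 kg/m³ × 9.8 m/s² × 130 m = 2.102×10^6 Pa = 2.102 MPa
anhydrite: 2970 kg/m³ × 9.8 m/s² × 280 m = 8.150×10^6 Pa = 8.150 MPa
diorite: 2820 kg/m³ × 9.8 m/s² × 10448 m = 2.887×10^8 Pa = 288.7 MPa
Total = 2.102 + 8.150 + 288.7 = 298.99 MPa
Pore pressure P_p = 1020 kg/m³ × 9.8 m/s² × 10858 m = 1.085×10^8 Pa = 108.5 MPa
Effective stress σ' = σ_v − P_p = 299.0 − 108.5 = 190.46 MPa = 0.19046 GPa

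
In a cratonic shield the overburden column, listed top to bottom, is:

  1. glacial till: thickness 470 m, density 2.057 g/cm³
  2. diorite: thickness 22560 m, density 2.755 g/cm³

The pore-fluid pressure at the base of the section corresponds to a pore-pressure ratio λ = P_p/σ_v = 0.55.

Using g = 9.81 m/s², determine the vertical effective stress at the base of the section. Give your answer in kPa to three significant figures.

279000 kPa

Overburden (lithostatic) stress σ_v:
glacial till: 2057 kg/m³ × 9.81 m/s² × 470 m = 9.484×10^6 Pa = 9.484 MPa
diorite: 2755 kg/m³ × 9.81 m/s² × 22560 m = 6.097×10^8 Pa = 609.7 MPa
Total = 9.484 + 609.7 = 619.20 MPa
Pore pressure P_p = λ·σ_v = 0.55 × 619.2 MPa = 340.6 MPa
Effective stress σ' = σ_v − P_p = 619.2 − 340.6 = 278.64 MPa = 2.7864×10^5 kPa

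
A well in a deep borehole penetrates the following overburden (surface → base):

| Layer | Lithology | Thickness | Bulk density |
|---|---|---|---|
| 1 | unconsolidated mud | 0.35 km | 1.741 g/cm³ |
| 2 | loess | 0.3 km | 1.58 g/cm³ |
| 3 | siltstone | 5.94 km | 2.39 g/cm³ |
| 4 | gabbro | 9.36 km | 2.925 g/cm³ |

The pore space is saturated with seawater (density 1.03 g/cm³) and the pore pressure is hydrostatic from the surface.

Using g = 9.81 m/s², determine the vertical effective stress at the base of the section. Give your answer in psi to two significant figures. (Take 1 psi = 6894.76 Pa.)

Overburden (lithostatic) stress σ_v:
unconsolidated mud: 1741 kg/m³ × 9.81 m/s² × 350 m = 5.978×10^6 Pa = 5.978 MPa
loess: 1580 kg/m³ × 9.81 m/s² × 300 m = 4.650×10^6 Pa = 4.650 MPa
siltstone: 2390 kg/m³ × 9.81 m/s² × 5940 m = 1.393×10^8 Pa = 139.3 MPa
gabbro: 2925 kg/m³ × 9.81 m/s² × 9360 m = 2.686×10^8 Pa = 268.6 MPa
Total = 5.978 + 4.650 + 139.3 + 268.6 = 418.47 MPa
Pore pressure P_p = 1030 kg/m³ × 9.81 m/s² × 15950 m = 1.612×10^8 Pa = 161.2 MPa
Effective stress σ' = σ_v − P_p = 418.5 − 161.2 = 257.31 MPa = 37320 psi

37000 psi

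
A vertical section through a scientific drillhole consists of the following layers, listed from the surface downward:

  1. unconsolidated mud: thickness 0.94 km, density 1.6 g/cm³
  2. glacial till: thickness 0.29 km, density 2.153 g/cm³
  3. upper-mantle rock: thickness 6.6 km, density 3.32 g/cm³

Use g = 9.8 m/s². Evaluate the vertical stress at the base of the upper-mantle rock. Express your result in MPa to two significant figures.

unconsolidated mud: 1600 kg/m³ × 9.8 m/s² × 940 m = 1.474×10^7 Pa = 14.74 MPa
glacial till: 2153 kg/m³ × 9.8 m/s² × 290 m = 6.119×10^6 Pa = 6.119 MPa
upper-mantle rock: 3320 kg/m³ × 9.8 m/s² × 6600 m = 2.147×10^8 Pa = 214.7 MPa
Total = 14.74 + 6.119 + 214.7 = 235.60 MPa

240 MPa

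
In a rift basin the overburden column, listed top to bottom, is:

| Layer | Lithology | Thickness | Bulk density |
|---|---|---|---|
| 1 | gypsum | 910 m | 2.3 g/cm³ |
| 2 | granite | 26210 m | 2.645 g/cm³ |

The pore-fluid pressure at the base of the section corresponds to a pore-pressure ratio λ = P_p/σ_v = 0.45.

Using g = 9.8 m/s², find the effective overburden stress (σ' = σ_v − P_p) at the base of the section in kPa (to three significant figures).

Overburden (lithostatic) stress σ_v:
gypsum: 2300 kg/m³ × 9.8 m/s² × 910 m = 2.051×10^7 Pa = 20.51 MPa
granite: 2645 kg/m³ × 9.8 m/s² × 26210 m = 6.794×10^8 Pa = 679.4 MPa
Total = 20.51 + 679.4 = 699.90 MPa
Pore pressure P_p = λ·σ_v = 0.45 × 699.9 MPa = 315.0 MPa
Effective stress σ' = σ_v − P_p = 699.9 − 315.0 = 384.95 MPa = 3.8495×10^5 kPa

385000 kPa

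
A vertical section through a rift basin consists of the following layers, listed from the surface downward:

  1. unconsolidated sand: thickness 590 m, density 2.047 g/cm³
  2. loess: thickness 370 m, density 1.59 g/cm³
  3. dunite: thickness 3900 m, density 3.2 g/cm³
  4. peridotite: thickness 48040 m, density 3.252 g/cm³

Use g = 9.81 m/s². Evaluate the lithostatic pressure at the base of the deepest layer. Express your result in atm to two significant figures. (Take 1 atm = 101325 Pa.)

17000 atm

unconsolidated sand: 2047 kg/m³ × 9.81 m/s² × 590 m = 1.185×10^7 Pa = 116.9 atm
loess: 1590 kg/m³ × 9.81 m/s² × 370 m = 5.771×10^6 Pa = 56.96 atm
dunite: 3200 kg/m³ × 9.81 m/s² × 3900 m = 1.224×10^8 Pa = 1208 atm
peridotite: 3252 kg/m³ × 9.81 m/s² × 48040 m = 1.533×10^9 Pa = 15125 atm
Total = 116.9 + 56.96 + 1208 + 15125 = 16508 atm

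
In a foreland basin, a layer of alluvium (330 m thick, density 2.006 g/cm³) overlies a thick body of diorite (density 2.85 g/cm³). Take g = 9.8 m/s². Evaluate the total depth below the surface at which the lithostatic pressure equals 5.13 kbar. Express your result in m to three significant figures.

18500 m

Pressure at base of upper layers: 2006×9.8×330 = 6.487×10^6 Pa = 0.06487 kbar
Remaining pressure to be supplied by diorite: 5.130×10^8 − 6.487×10^6 = 5.065×10^8 Pa
Additional depth in diorite = 5.065×10^8 Pa / (2850 kg/m³ × 9.8 m/s²) = 18135 m
Total depth = 330 m + 18135 m = 18465 m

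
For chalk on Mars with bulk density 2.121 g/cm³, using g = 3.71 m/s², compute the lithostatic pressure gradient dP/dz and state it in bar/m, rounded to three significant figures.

dP/dz = ρg = 2121 kg/m³ × 3.71 m/s² = 7868.9 Pa/m
= 7868.9 Pa/m × (1 bar/m / 1.0000×10^5 Pa/m) = 0.078689 bar/m

0.0787 bar/m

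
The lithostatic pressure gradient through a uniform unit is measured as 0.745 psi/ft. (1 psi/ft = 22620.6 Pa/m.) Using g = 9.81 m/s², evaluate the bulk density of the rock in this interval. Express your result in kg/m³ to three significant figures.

1720 kg/m³

ρ = (dP/dz)/g = 0.745 psi/ft / 9.81 m/s² = 16852 Pa/m / 9.81 m/s² = 1717.9 kg/m³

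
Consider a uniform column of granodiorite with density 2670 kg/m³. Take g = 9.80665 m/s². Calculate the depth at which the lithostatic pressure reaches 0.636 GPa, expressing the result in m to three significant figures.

h = P/(ρg) = 0.636 GPa / (2670 kg/m³ × 9.80665 m/s²) = 6.360×10^8 Pa / 26184 Pa/m = 24290 m

24300 m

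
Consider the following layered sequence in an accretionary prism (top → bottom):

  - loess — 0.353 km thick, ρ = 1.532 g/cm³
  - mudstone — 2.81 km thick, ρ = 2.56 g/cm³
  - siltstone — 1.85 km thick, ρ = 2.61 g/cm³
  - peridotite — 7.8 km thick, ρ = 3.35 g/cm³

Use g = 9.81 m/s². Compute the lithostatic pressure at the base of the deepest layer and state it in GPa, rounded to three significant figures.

0.380 GPa

loess: 1532 kg/m³ × 9.81 m/s² × 353 m = 5.305×10^6 Pa = 5.305×10^-3 GPa
mudstone: 2560 kg/m³ × 9.81 m/s² × 2810 m = 7.057×10^7 Pa = 0.07057 GPa
siltstone: 2610 kg/m³ × 9.81 m/s² × 1850 m = 4.737×10^7 Pa = 0.04737 GPa
peridotite: 3350 kg/m³ × 9.81 m/s² × 7800 m = 2.563×10^8 Pa = 0.2563 GPa
Total = 5.305×10^-3 + 0.07057 + 0.04737 + 0.2563 = 0.37958 GPa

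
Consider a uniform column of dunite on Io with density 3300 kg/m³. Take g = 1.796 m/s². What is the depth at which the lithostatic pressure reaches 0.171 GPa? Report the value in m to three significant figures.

h = P/(ρg) = 0.171 GPa / (3300 kg/m³ × 1.796 m/s²) = 1.710×10^8 Pa / 5926.8 Pa/m = 28852 m

28900 m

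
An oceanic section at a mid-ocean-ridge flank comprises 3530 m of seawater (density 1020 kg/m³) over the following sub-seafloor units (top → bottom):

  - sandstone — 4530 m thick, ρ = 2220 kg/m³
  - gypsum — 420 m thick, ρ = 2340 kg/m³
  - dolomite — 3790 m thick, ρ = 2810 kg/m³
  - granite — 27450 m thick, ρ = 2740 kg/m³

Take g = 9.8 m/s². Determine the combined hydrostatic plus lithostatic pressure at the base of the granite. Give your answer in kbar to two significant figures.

seawater: 1020 kg/m³ × 9.8 m/s² × 3530 m = 3.529×10^7 Pa = 0.3529 kbar
sandstone: 2220 kg/m³ × 9.8 m/s² × 4530 m = 9.855×10^7 Pa = 0.9855 kbar
gypsum: 2340 kg/m³ × 9.8 m/s² × 420 m = 9.631×10^6 Pa = 0.09631 kbar
dolomite: 2810 kg/m³ × 9.8 m/s² × 3790 m = 1.044×10^8 Pa = 1.044 kbar
granite: 2740 kg/m³ × 9.8 m/s² × 27450 m = 7.371×10^8 Pa = 7.371 kbar
Total = 0.3529 + 0.9855 + 0.09631 + 1.044 + 7.371 = 9.8493 kbar

9.8 kbar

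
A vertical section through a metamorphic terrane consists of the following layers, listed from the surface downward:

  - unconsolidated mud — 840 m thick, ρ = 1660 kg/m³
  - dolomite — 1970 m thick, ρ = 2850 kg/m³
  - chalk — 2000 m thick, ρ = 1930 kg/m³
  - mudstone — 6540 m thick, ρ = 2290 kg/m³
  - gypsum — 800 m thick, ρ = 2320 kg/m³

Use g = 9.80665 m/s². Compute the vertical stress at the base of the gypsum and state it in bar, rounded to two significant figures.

2700 bar

unconsolidated mud: 1660 kg/m³ × 9.80665 m/s² × 840 m = 1.367×10^7 Pa = 136.7 bar
dolomite: 2850 kg/m³ × 9.80665 m/s² × 1970 m = 5.506×10^7 Pa = 550.6 bar
chalk: 1930 kg/m³ × 9.80665 m/s² × 2000 m = 3.785×10^7 Pa = 378.5 bar
mudstone: 2290 kg/m³ × 9.80665 m/s² × 6540 m = 1.469×10^8 Pa = 1469 bar
gypsum: 2320 kg/m³ × 9.80665 m/s² × 800 m = 1.820×10^7 Pa = 182.0 bar
Total = 136.7 + 550.6 + 378.5 + 1469 + 182.0 = 2716.6 bar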